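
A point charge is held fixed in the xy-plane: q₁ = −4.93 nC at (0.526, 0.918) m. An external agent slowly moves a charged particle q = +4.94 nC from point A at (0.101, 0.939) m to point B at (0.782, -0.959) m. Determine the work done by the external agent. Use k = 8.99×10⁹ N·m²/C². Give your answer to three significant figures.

For quasistatic motion the external work equals the change in potential energy: W_ext = qΔV = q(V_B − V_A).
At A: distance to the source charge is 0.426 m; V_A = kq₁/r = -104 V.
At B: distance to the source charge is 1.89 m; V_B = kq₁/r = -23.4 V.
ΔV = V_B − V_A = 80.8 V.
W_ext = qΔV = (4.94×10⁻⁹ C)(80.8 V) = 3.99×10⁻⁷ J.

3.99×10⁻⁷ J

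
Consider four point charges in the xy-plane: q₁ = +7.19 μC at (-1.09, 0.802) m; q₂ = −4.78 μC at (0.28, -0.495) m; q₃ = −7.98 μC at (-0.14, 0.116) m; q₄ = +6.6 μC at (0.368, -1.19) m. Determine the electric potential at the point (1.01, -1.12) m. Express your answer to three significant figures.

2.74×10⁴ V

Electric potential is a scalar, so the contributions from each charge add algebraically: V = Σ kqᵢ/rᵢ.
Distances from the field point to each charge: r₁ = 2.85 m, r₂ = 0.961 m, r₃ = 1.69 m, r₄ = 0.646 m.
V = k[(7.19×10⁻⁶)/(2.85) + (-4.78×10⁻⁶)/(0.961) + (-7.98×10⁻⁶)/(1.69) + (6.60×10⁻⁶)/(0.646)] = 2.74×10⁴ V.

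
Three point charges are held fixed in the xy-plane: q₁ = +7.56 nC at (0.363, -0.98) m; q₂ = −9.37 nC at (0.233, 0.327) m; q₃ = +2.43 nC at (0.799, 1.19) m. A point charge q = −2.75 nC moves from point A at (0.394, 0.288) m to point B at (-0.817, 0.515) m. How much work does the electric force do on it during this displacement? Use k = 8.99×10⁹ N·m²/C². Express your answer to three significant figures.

1.11×10⁻⁶ J

The work done by the electric force is W_field = −ΔU = −q(V_B − V_A) = q(V_A − V_B).
At A: distances to the source charges are 1.27 m, 0.166 m, 0.989 m; V_A = Σ kqᵢ/rᵢ = -433 V.
At B: distances to the source charges are 1.90 m, 1.07 m, 1.75 m; V_B = Σ kqᵢ/rᵢ = -30.8 V.
ΔV = V_B − V_A = 402 V.
W_field = −qΔV = −(-2.75×10⁻⁹ C)(402 V) = 1.11×10⁻⁶ J.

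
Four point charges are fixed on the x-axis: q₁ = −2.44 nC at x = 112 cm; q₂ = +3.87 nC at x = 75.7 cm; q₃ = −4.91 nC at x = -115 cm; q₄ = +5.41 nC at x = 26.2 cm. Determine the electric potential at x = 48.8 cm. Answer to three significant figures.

Electric potential is a scalar, so the contributions from each charge add algebraically: V = Σ kqᵢ/rᵢ.
Distances from the field point to each charge: r₁ = 0.632 m, r₂ = 0.269 m, r₃ = 1.64 m, r₄ = 0.226 m.
V = k[(-2.44×10⁻⁹)/(0.632) + (3.87×10⁻⁹)/(0.269) + (-4.91×10⁻⁹)/(1.64) + (5.41×10⁻⁹)/(0.226)] = 283 V.

283 V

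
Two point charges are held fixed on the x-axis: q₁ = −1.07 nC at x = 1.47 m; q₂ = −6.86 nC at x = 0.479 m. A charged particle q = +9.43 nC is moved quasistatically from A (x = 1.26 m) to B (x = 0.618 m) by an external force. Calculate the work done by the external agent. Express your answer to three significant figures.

For quasistatic motion the external work equals the change in potential energy: W_ext = qΔV = q(V_B − V_A).
At A: distances to the source charges are 0.210 m, 0.781 m; V_A = Σ kqᵢ/rᵢ = -125 V.
At B: distances to the source charges are 0.852 m, 0.139 m; V_B = Σ kqᵢ/rᵢ = -455 V.
ΔV = V_B − V_A = -330 V.
W_ext = qΔV = (9.43×10⁻⁹ C)(-330 V) = -3.11×10⁻⁶ J.

-3.11×10⁻⁶ J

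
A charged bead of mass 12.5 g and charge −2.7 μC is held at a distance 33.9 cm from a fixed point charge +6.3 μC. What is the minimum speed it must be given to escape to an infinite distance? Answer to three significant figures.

To just escape, total mechanical energy must reach zero at infinity: ½mv²_min + U = 0, so ½mv²_min = −U = |kQq|/r.
|U| = |kQq|/r = (8.99×10⁹ N·m²/C²)(6.30×10⁻⁶)(2.70×10⁻⁶)/(0.339) = 0.451 J.
v_min = √(2|U|/m) = √(2·0.451/0.0125) = 8.50 m/s.

8.50 m/s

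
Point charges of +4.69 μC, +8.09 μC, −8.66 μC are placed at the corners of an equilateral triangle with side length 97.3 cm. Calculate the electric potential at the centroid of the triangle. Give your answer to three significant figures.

Electric potential is a scalar, so the contributions from each charge add algebraically: V = Σ kqᵢ/rᵢ.
The distance from each vertex to the centroid is a/√3 = 0.562 m.
V = k[(4.69×10⁻⁶)/(0.562) + (8.09×10⁻⁶)/(0.562) + (-8.66×10⁻⁶)/(0.562)] = 6.59×10⁴ V.

6.59×10⁴ V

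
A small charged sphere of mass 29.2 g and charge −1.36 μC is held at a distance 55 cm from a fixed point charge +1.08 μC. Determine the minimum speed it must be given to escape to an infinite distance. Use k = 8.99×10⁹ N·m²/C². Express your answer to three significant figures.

1.28 m/s

To just escape, total mechanical energy must reach zero at infinity: ½mv²_min + U = 0, so ½mv²_min = −U = |kQq|/r.
|U| = |kQq|/r = (8.99×10⁹ N·m²/C²)(1.08×10⁻⁶)(1.36×10⁻⁶)/(0.550) = 0.0240 J.
v_min = √(2|U|/m) = √(2·0.0240/0.0292) = 1.28 m/s.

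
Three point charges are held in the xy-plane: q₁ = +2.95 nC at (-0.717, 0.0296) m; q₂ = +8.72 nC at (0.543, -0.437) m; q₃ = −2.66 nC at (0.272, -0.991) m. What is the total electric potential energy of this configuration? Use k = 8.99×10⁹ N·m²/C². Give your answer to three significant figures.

The work to assemble the configuration equals its total potential energy, U = Σ kqᵢqⱼ/rᵢⱼ over all pairs.
Pair separations: r₁₂ = 1.34 m, r₁₃ = 1.42 m, r₂₃ = 0.617 m.
U = (1.72×10⁻⁷) + (-4.96×10⁻⁸) + (-3.38×10⁻⁷) = -2.16×10⁻⁷ J.

-2.16×10⁻⁷ J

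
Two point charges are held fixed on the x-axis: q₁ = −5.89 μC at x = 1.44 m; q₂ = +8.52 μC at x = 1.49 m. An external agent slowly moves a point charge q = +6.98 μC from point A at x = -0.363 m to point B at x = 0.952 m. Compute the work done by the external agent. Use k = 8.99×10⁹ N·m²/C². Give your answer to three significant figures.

For quasistatic motion the external work equals the change in potential energy: W_ext = qΔV = q(V_B − V_A).
At A: distances to the source charges are 1.80 m, 1.85 m; V_A = Σ kqᵢ/rᵢ = 1.20×10⁴ V.
At B: distances to the source charges are 0.488 m, 0.538 m; V_B = Σ kqᵢ/rᵢ = 3.39×10⁴ V.
ΔV = V_B − V_A = 2.19×10⁴ V.
W_ext = qΔV = (6.98×10⁻⁶ C)(2.19×10⁴ V) = 0.153 J.

0.153 J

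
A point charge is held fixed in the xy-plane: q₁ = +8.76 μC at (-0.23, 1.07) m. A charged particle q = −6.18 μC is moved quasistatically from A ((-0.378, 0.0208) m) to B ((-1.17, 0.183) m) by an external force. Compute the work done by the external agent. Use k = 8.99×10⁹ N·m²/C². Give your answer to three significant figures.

For quasistatic motion the external work equals the change in potential energy: W_ext = qΔV = q(V_B − V_A).
At A: distance to the source charge is 1.06 m; V_A = kq₁/r = 7.43×10⁴ V.
At B: distance to the source charge is 1.29 m; V_B = kq₁/r = 6.09×10⁴ V.
ΔV = V_B − V_A = -1.34×10⁴ V.
W_ext = qΔV = (-6.18×10⁻⁶ C)(-1.34×10⁴ V) = 0.0828 J.

0.0828 J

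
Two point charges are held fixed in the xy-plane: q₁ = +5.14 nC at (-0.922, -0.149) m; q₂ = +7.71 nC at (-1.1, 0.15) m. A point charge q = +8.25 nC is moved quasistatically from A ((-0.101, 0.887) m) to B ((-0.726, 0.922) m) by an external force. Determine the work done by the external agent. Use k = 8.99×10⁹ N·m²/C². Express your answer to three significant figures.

2.68×10⁻⁷ J

For quasistatic motion the external work equals the change in potential energy: W_ext = qΔV = q(V_B − V_A).
At A: distances to the source charges are 1.32 m, 1.24 m; V_A = Σ kqᵢ/rᵢ = 90.8 V.
At B: distances to the source charges are 1.09 m, 0.858 m; V_B = Σ kqᵢ/rᵢ = 123 V.
ΔV = V_B − V_A = 32.5 V.
W_ext = qΔV = (8.25×10⁻⁹ C)(32.5 V) = 2.68×10⁻⁷ J.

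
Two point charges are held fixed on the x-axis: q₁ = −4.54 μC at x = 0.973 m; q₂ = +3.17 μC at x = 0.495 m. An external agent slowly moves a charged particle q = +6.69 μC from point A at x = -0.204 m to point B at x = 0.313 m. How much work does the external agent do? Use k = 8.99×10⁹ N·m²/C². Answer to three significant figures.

0.593 J

For quasistatic motion the external work equals the change in potential energy: W_ext = qΔV = q(V_B − V_A).
At A: distances to the source charges are 1.18 m, 0.699 m; V_A = Σ kqᵢ/rᵢ = 6090 V.
At B: distances to the source charges are 0.660 m, 0.182 m; V_B = Σ kqᵢ/rᵢ = 9.47×10⁴ V.
ΔV = V_B − V_A = 8.87×10⁴ V.
W_ext = qΔV = (6.69×10⁻⁶ C)(8.87×10⁴ V) = 0.593 J.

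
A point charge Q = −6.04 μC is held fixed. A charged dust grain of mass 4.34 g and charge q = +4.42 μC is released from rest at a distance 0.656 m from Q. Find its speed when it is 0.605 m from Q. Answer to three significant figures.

3.77 m/s

Only the electrostatic force acts, so mechanical energy is conserved: ½mv² = U₁ − U₂ = kQq(1/r₁ − 1/r₂).
U₁ − U₂ = (8.99×10⁹ N·m²/C²)(-6.04×10⁻⁶ C)(4.42×10⁻⁶ C)(1/0.656 − 1/0.605) = 0.0308 J.
v = √(2·0.0308/4.34×10⁻³) = 3.77 m/s.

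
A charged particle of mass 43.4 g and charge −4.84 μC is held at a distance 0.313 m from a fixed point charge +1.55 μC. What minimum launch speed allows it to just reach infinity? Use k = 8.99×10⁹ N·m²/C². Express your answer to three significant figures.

To just escape, total mechanical energy must reach zero at infinity: ½mv²_min + U = 0, so ½mv²_min = −U = |kQq|/r.
|U| = |kQq|/r = (8.99×10⁹ N·m²/C²)(1.55×10⁻⁶)(4.84×10⁻⁶)/(0.313) = 0.215 J.
v_min = √(2|U|/m) = √(2·0.215/0.0434) = 3.15 m/s.

3.15 m/s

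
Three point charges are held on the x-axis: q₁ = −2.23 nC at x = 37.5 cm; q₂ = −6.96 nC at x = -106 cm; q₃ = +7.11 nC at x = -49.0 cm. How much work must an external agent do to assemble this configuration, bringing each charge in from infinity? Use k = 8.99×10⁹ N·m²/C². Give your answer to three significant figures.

-8.48×10⁻⁷ J

The assembly work is the sum of pairwise potential energies, U = Σ_{i<j} kqᵢqⱼ/rᵢⱼ.
Pair separations: r₁₂ = 1.44 m, r₁₃ = 0.865 m, r₂₃ = 0.570 m.
U = (9.72×10⁻⁸) + (-1.65×10⁻⁷) + (-7.80×10⁻⁷) = -8.48×10⁻⁷ J.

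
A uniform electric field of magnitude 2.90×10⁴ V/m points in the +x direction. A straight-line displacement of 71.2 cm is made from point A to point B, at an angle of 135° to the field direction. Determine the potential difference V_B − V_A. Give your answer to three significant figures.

Only the component of displacement along E changes the potential: ΔV = −E·d·cosθ.
ΔV = −(2.90×10⁴ V/m)(0.712 m)cos135° = 1.46×10⁴ V.

1.46×10⁴ V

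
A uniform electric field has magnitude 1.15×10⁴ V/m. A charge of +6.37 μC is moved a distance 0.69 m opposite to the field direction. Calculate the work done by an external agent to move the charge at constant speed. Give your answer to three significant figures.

0.0505 J

The potential change for a displacement 0.69 m opposite to the field direction is ΔV = +Ed = 7930 V.
W_ext = qΔV = 0.0505 J.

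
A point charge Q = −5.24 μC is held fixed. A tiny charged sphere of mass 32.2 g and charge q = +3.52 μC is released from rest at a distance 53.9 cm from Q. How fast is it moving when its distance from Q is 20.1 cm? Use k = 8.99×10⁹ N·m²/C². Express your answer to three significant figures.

Only the electrostatic force acts, so mechanical energy is conserved: ½mv² = U₁ − U₂ = kQq(1/r₁ − 1/r₂).
U₁ − U₂ = (8.99×10⁹ N·m²/C²)(-5.24×10⁻⁶ C)(3.52×10⁻⁶ C)(1/0.539 − 1/0.201) = 0.517 J.
v = √(2·0.517/0.0322) = 5.67 m/s.

5.67 m/s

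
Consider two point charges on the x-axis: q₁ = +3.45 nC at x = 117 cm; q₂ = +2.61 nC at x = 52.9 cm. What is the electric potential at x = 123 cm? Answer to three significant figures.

550 V

The total potential is the scalar sum of each charge's contribution, V = Σ kqᵢ/rᵢ.
Distances from the field point to each charge: r₁ = 0.0600 m, r₂ = 0.701 m.
V = k[(3.45×10⁻⁹)/(0.0600) + (2.61×10⁻⁹)/(0.701)] = 550 V.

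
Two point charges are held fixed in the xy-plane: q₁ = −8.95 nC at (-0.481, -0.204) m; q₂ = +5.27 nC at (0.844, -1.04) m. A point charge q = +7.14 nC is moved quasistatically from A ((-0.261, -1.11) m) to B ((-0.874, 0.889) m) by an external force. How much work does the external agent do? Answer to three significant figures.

For quasistatic motion the external work equals the change in potential energy: W_ext = qΔV = q(V_B − V_A).
At A: distances to the source charges are 0.932 m, 1.11 m; V_A = Σ kqᵢ/rᵢ = -43.5 V.
At B: distances to the source charges are 1.16 m, 2.58 m; V_B = Σ kqᵢ/rᵢ = -50.9 V.
ΔV = V_B − V_A = -7.42 V.
W_ext = qΔV = (7.14×10⁻⁹ C)(-7.42 V) = -5.30×10⁻⁸ J.

-5.30×10⁻⁸ J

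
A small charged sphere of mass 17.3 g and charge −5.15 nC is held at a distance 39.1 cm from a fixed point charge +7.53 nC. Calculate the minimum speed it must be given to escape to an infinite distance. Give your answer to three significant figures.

0.0102 m/s

To just escape, total mechanical energy must reach zero at infinity: ½mv²_min + U = 0, so ½mv²_min = −U = |kQq|/r.
|U| = |kQq|/r = (8.99×10⁹ N·m²/C²)(7.53×10⁻⁹)(5.15×10⁻⁹)/(0.391) = 8.92×10⁻⁷ J.
v_min = √(2|U|/m) = √(2·8.92×10⁻⁷/0.0173) = 0.0102 m/s.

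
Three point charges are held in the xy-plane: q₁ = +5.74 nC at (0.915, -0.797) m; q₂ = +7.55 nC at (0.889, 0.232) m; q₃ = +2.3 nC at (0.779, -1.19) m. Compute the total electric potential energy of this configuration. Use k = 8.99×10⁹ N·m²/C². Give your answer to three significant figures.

The assembly work is the sum of pairwise potential energies, U = Σ_{i<j} kqᵢqⱼ/rᵢⱼ.
Pair separations: r₁₂ = 1.03 m, r₁₃ = 0.416 m, r₂₃ = 1.43 m.
U = (3.78×10⁻⁷) + (2.85×10⁻⁷) + (1.09×10⁻⁷) = 7.73×10⁻⁷ J.

7.73×10⁻⁷ J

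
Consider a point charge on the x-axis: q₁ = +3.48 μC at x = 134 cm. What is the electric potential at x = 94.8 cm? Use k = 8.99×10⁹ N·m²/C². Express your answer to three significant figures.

7.98×10⁴ V

Electric potential is a scalar, so the contributions from each charge add algebraically: V = Σ kqᵢ/rᵢ.
V = k[(3.48×10⁻⁶)/(0.392)] = 7.98×10⁴ V.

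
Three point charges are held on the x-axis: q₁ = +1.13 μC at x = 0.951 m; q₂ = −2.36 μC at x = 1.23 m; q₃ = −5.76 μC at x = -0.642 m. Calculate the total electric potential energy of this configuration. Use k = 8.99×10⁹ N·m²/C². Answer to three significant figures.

-0.0574 J

The work to assemble the configuration equals its total potential energy, U = Σ kqᵢqⱼ/rᵢⱼ over all pairs.
Pair separations: r₁₂ = 0.279 m, r₁₃ = 1.59 m, r₂₃ = 1.87 m.
U = (-0.0859) + (-0.0367) + (0.0653) = -0.0574 J.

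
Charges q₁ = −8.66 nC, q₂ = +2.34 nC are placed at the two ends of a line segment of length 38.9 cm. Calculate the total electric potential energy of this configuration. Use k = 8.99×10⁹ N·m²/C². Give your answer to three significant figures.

-4.68×10⁻⁷ J

The work to assemble the configuration equals its total potential energy, U = Σ kqᵢqⱼ/rᵢⱼ over all pairs.
The separation is r = 0.389 m.
U = (-4.68×10⁻⁷) = -4.68×10⁻⁷ J.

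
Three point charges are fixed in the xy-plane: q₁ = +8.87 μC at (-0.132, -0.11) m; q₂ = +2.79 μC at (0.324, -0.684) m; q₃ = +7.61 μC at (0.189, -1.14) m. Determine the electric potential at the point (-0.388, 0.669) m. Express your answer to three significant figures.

1.50×10⁵ V

Electric potential is a scalar, so the contributions from each charge add algebraically: V = Σ kqᵢ/rᵢ.
Distances from the field point to each charge: r₁ = 0.820 m, r₂ = 1.53 m, r₃ = 1.90 m.
V = k[(8.87×10⁻⁶)/(0.820) + (2.79×10⁻⁶)/(1.53) + (7.61×10⁻⁶)/(1.90)] = 1.50×10⁵ V.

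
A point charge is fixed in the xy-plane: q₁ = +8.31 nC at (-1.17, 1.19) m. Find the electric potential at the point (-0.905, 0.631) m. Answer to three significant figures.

121 V

Electric potential is a scalar, so the contributions from each charge add algebraically: V = Σ kqᵢ/rᵢ.
Distances from the field point to each charge: r₁ = 0.619 m.
V = k[(8.31×10⁻⁹)/(0.619)] = 121 V.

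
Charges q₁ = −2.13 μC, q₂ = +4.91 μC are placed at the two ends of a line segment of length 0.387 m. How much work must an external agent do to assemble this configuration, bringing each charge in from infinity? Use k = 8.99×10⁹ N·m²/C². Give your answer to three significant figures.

The assembly work is the sum of pairwise potential energies, U = Σ_{i<j} kqᵢqⱼ/rᵢⱼ.
The separation is r = 0.387 m.
U = (-0.243) = -0.243 J.

-0.243 J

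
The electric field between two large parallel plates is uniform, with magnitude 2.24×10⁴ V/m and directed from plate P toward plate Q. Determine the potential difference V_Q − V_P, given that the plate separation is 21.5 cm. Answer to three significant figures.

In a uniform field, potential decreases in the direction of E: ΔV = −E·d for a displacement d parallel to E.
Going from P to Q is a displacement of 21.5 cm along the field, so V_Q − V_P = −Ed = -4820 V.

-4820 V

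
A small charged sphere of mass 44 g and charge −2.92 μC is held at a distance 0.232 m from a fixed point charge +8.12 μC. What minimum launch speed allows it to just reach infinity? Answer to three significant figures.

To just escape, total mechanical energy must reach zero at infinity: ½mv²_min + U = 0, so ½mv²_min = −U = |kQq|/r.
|U| = |kQq|/r = (8.99×10⁹ N·m²/C²)(8.12×10⁻⁶)(2.92×10⁻⁶)/(0.232) = 0.919 J.
v_min = √(2|U|/m) = √(2·0.919/0.0440) = 6.46 m/s.

6.46 m/s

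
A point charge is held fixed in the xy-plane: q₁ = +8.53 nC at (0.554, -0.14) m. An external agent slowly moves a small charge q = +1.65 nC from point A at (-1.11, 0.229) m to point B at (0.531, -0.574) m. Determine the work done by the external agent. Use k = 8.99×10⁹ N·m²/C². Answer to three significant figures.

2.17×10⁻⁷ J

For quasistatic motion the external work equals the change in potential energy: W_ext = qΔV = q(V_B − V_A).
At A: distance to the source charge is 1.70 m; V_A = kq₁/r = 45.0 V.
At B: distance to the source charge is 0.435 m; V_B = kq₁/r = 176 V.
ΔV = V_B − V_A = 131 V.
W_ext = qΔV = (1.65×10⁻⁹ C)(131 V) = 2.17×10⁻⁷ J.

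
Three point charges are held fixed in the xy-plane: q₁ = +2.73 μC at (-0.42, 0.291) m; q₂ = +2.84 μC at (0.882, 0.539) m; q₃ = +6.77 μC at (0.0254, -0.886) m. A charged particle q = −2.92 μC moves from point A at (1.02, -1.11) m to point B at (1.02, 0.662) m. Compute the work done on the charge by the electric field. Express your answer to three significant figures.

0.293 J

The work done by the electric force is W_field = −ΔU = −q(V_B − V_A) = q(V_A − V_B).
At A: distances to the source charges are 2.01 m, 1.65 m, 1.02 m; V_A = Σ kqᵢ/rᵢ = 8.73×10⁴ V.
At B: distances to the source charges are 1.49 m, 0.185 m, 1.84 m; V_B = Σ kqᵢ/rᵢ = 1.88×10⁵ V.
ΔV = V_B − V_A = 1.00×10⁵ V.
W_field = −qΔV = −(-2.92×10⁻⁶ C)(1.00×10⁵ V) = 0.293 J.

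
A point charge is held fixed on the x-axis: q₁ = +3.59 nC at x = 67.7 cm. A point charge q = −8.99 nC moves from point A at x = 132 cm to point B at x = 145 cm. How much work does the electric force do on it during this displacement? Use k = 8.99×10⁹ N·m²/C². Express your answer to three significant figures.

-7.59×10⁻⁸ J

The work done by the electric force is W_field = −ΔU = −q(V_B − V_A) = q(V_A − V_B).
At A: distance to the source charge is 0.643 m; V_A = kq₁/r = 50.2 V.
At B: distance to the source charge is 0.773 m; V_B = kq₁/r = 41.8 V.
ΔV = V_B − V_A = -8.44 V.
W_field = −qΔV = −(-8.99×10⁻⁹ C)(-8.44 V) = -7.59×10⁻⁸ J.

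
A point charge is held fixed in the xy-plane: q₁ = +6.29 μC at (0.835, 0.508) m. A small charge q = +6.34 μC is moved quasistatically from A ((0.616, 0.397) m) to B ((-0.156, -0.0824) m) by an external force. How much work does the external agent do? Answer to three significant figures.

-1.15 J

For quasistatic motion the external work equals the change in potential energy: W_ext = qΔV = q(V_B − V_A).
At A: distance to the source charge is 0.246 m; V_A = kq₁/r = 2.30×10⁵ V.
At B: distance to the source charge is 1.15 m; V_B = kq₁/r = 4.90×10⁴ V.
ΔV = V_B − V_A = -1.81×10⁵ V.
W_ext = qΔV = (6.34×10⁻⁶ C)(-1.81×10⁵ V) = -1.15 J.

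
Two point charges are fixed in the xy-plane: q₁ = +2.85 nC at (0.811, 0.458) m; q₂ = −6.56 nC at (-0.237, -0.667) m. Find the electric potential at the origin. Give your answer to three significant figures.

-55.8 V

The total potential is the scalar sum of each charge's contribution, V = Σ kqᵢ/rᵢ.
Distances from the field point to each charge: r₁ = 0.931 m, r₂ = 0.708 m.
V = k[(2.85×10⁻⁹)/(0.931) + (-6.56×10⁻⁹)/(0.708)] = -55.8 V.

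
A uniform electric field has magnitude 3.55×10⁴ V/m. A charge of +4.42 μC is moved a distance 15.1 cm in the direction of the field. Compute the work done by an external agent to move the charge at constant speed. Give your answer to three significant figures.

The potential change for a displacement 15.1 cm in the direction of the field is ΔV = −Ed = -5360 V.
W_ext = qΔV = -0.0237 J.

-0.0237 J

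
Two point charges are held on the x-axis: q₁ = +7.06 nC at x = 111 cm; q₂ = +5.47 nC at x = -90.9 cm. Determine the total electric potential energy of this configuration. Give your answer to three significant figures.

1.72×10⁻⁷ J

The assembly work is the sum of pairwise potential energies, U = Σ_{i<j} kqᵢqⱼ/rᵢⱼ.
Pair separations: r₁₂ = 2.02 m.
U = (1.72×10⁻⁷) = 1.72×10⁻⁷ J.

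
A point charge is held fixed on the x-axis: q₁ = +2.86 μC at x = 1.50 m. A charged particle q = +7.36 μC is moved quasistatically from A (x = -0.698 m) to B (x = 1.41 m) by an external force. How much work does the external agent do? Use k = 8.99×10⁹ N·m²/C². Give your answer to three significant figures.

For quasistatic motion the external work equals the change in potential energy: W_ext = qΔV = q(V_B − V_A).
At A: distance to the source charge is 2.20 m; V_A = kq₁/r = 1.17×10⁴ V.
At B: distance to the source charge is 0.0900 m; V_B = kq₁/r = 2.86×10⁵ V.
ΔV = V_B − V_A = 2.74×10⁵ V.
W_ext = qΔV = (7.36×10⁻⁶ C)(2.74×10⁵ V) = 2.02 J.

2.02 J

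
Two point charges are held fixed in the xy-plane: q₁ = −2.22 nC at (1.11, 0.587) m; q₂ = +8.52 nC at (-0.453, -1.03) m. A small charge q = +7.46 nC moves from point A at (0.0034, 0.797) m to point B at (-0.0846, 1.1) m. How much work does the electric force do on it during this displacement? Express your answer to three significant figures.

2.14×10⁻⁸ J

The work done by the electric force is W_field = −ΔU = −q(V_B − V_A) = q(V_A − V_B).
At A: distances to the source charges are 1.13 m, 1.88 m; V_A = Σ kqᵢ/rᵢ = 23.0 V.
At B: distances to the source charges are 1.30 m, 2.16 m; V_B = Σ kqᵢ/rᵢ = 20.1 V.
ΔV = V_B − V_A = -2.87 V.
W_field = −qΔV = −(7.46×10⁻⁹ C)(-2.87 V) = 2.14×10⁻⁸ J.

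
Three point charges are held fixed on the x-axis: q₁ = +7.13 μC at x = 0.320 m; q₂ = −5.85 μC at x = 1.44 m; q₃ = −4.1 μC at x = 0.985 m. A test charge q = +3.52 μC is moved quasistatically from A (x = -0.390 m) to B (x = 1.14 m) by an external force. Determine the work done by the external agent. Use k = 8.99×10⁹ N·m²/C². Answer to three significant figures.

-1.30 J

For quasistatic motion the external work equals the change in potential energy: W_ext = qΔV = q(V_B − V_A).
At A: distances to the source charges are 0.710 m, 1.83 m, 1.38 m; V_A = Σ kqᵢ/rᵢ = 3.47×10⁴ V.
At B: distances to the source charges are 0.820 m, 0.300 m, 0.155 m; V_B = Σ kqᵢ/rᵢ = -3.35×10⁵ V.
ΔV = V_B − V_A = -3.70×10⁵ V.
W_ext = qΔV = (3.52×10⁻⁶ C)(-3.70×10⁵ V) = -1.30 J.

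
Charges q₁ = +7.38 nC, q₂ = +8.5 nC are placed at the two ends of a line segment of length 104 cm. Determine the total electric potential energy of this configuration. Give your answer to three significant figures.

The work to assemble the configuration equals its total potential energy, U = Σ kqᵢqⱼ/rᵢⱼ over all pairs.
The separation is r = 1.04 m.
U = (5.42×10⁻⁷) = 5.42×10⁻⁷ J.

5.42×10⁻⁷ J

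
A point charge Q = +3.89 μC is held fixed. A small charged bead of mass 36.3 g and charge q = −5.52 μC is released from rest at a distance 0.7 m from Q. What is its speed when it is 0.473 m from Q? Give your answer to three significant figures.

Only the electrostatic force acts, so mechanical energy is conserved: ½mv² = U₁ − U₂ = kQq(1/r₁ − 1/r₂).
U₁ − U₂ = (8.99×10⁹ N·m²/C²)(3.89×10⁻⁶ C)(-5.52×10⁻⁶ C)(1/0.700 − 1/0.473) = 0.132 J.
v = √(2·0.132/0.0363) = 2.70 m/s.

2.70 m/s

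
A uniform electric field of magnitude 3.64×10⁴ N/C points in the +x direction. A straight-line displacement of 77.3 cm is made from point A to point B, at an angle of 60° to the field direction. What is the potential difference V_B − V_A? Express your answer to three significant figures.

-1.41×10⁴ V

Only the component of displacement along E changes the potential: ΔV = −E·d·cosθ.
ΔV = −(3.64×10⁴ V/m)(0.773 m)cos60° = -1.41×10⁴ V.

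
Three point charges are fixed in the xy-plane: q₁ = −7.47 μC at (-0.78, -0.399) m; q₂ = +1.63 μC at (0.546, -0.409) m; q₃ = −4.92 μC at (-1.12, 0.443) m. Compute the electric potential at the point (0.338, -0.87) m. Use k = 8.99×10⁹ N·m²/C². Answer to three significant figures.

Electric potential is a scalar, so the contributions from each charge add algebraically: V = Σ kqᵢ/rᵢ.
Distances from the field point to each charge: r₁ = 1.21 m, r₂ = 0.506 m, r₃ = 1.96 m.
V = k[(-7.47×10⁻⁶)/(1.21) + (1.63×10⁻⁶)/(0.506) + (-4.92×10⁻⁶)/(1.96)] = -4.89×10⁴ V.

-4.89×10⁴ V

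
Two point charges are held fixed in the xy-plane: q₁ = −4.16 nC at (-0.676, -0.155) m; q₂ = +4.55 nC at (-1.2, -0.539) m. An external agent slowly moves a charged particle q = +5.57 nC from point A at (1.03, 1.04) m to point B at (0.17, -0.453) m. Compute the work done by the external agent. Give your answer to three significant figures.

For quasistatic motion the external work equals the change in potential energy: W_ext = qΔV = q(V_B − V_A).
At A: distances to the source charges are 2.08 m, 2.73 m; V_A = Σ kqᵢ/rᵢ = -2.98 V.
At B: distances to the source charges are 0.897 m, 1.37 m; V_B = Σ kqᵢ/rᵢ = -11.9 V.
ΔV = V_B − V_A = -8.91 V.
W_ext = qΔV = (5.57×10⁻⁹ C)(-8.91 V) = -4.96×10⁻⁸ J.

-4.96×10⁻⁸ J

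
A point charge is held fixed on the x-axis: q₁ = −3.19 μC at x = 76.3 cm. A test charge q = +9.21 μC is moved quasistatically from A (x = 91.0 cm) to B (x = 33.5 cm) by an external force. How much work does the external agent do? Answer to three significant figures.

1.18 J

For quasistatic motion the external work equals the change in potential energy: W_ext = qΔV = q(V_B − V_A).
At A: distance to the source charge is 0.147 m; V_A = kq₁/r = -1.95×10⁵ V.
At B: distance to the source charge is 0.428 m; V_B = kq₁/r = -6.70×10⁴ V.
ΔV = V_B − V_A = 1.28×10⁵ V.
W_ext = qΔV = (9.21×10⁻⁶ C)(1.28×10⁵ V) = 1.18 J.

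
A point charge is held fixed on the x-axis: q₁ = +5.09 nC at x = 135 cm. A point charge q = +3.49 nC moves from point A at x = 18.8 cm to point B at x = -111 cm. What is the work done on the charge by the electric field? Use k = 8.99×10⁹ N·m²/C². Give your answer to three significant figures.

7.25×10⁻⁸ J

The work done by the electric force is W_field = −ΔU = −q(V_B − V_A) = q(V_A − V_B).
At A: distance to the source charge is 1.16 m; V_A = kq₁/r = 39.4 V.
At B: distance to the source charge is 2.46 m; V_B = kq₁/r = 18.6 V.
ΔV = V_B − V_A = -20.8 V.
W_field = −qΔV = −(3.49×10⁻⁹ C)(-20.8 V) = 7.25×10⁻⁸ J.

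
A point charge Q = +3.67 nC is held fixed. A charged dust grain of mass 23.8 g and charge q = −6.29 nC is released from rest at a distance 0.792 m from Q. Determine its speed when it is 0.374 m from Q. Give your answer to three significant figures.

4.96×10⁻³ m/s

Only the electrostatic force acts, so mechanical energy is conserved: ½mv² = U₁ − U₂ = kQq(1/r₁ − 1/r₂).
U₁ − U₂ = (8.99×10⁹ N·m²/C²)(3.67×10⁻⁹ C)(-6.29×10⁻⁹ C)(1/0.792 − 1/0.374) = 2.93×10⁻⁷ J.
v = √(2·2.93×10⁻⁷/0.0238) = 4.96×10⁻³ m/s.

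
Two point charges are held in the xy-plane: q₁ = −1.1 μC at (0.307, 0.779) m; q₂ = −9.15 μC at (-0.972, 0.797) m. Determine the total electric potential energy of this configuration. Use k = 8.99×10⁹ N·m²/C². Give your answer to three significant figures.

The work to assemble the configuration equals its total potential energy, U = Σ kqᵢqⱼ/rᵢⱼ over all pairs.
Pair separations: r₁₂ = 1.28 m.
U = (0.0707) = 0.0707 J.

0.0707 J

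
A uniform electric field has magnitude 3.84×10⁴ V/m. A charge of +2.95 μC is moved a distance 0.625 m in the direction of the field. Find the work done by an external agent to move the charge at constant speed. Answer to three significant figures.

-0.0708 J

The potential change for a displacement 0.625 m in the direction of the field is ΔV = −Ed = -2.40×10⁴ V.
W_ext = qΔV = -0.0708 J.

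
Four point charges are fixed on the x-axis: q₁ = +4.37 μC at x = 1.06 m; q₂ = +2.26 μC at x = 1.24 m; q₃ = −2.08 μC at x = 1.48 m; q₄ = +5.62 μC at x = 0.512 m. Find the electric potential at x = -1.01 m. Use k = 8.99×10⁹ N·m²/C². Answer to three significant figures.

5.37×10⁴ V

Electric potential is a scalar, so the contributions from each charge add algebraically: V = Σ kqᵢ/rᵢ.
Distances from the field point to each charge: r₁ = 2.07 m, r₂ = 2.25 m, r₃ = 2.49 m, r₄ = 1.52 m.
V = k[(4.37×10⁻⁶)/(2.07) + (2.26×10⁻⁶)/(2.25) + (-2.08×10⁻⁶)/(2.49) + (5.62×10⁻⁶)/(1.52)] = 5.37×10⁴ V.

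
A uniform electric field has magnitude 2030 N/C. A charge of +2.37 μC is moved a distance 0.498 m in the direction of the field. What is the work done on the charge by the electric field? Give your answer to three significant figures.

The potential change for a displacement 0.498 m in the direction of the field is ΔV = −Ed = -1010 V.
W_field = −qΔV = 2.40×10⁻³ J.

2.40×10⁻³ J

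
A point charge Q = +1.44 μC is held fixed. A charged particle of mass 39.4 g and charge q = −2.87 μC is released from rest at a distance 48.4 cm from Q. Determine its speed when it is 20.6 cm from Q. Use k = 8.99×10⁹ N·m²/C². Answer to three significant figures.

2.29 m/s

Only the electrostatic force acts, so mechanical energy is conserved: ½mv² = U₁ − U₂ = kQq(1/r₁ − 1/r₂).
U₁ − U₂ = (8.99×10⁹ N·m²/C²)(1.44×10⁻⁶ C)(-2.87×10⁻⁶ C)(1/0.484 − 1/0.206) = 0.104 J.
v = √(2·0.104/0.0394) = 2.29 m/s.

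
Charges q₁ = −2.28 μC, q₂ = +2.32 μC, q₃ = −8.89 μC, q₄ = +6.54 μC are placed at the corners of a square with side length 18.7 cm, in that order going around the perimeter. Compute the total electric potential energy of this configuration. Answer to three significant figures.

The assembly work is the sum of pairwise potential energies, U = Σ_{i<j} kqᵢqⱼ/rᵢⱼ.
The four side pairs have separation 0.187 m and the two diagonal pairs 0.264 m.
Summing all 6 pair terms gives U = -3.55 J.

-3.55 J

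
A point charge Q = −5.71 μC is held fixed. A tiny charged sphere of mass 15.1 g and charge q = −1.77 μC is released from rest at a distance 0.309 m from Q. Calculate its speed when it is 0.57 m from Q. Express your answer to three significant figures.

Only the electrostatic force acts, so mechanical energy is conserved: ½mv² = U₁ − U₂ = kQq(1/r₁ − 1/r₂).
U₁ − U₂ = (8.99×10⁹ N·m²/C²)(-5.71×10⁻⁶ C)(-1.77×10⁻⁶ C)(1/0.309 − 1/0.570) = 0.135 J.
v = √(2·0.135/0.0151) = 4.22 m/s.

4.22 m/s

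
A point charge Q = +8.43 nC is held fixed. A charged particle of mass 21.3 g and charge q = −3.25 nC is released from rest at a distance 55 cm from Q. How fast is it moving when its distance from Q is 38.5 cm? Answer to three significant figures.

4.25×10⁻³ m/s

Only the electrostatic force acts, so mechanical energy is conserved: ½mv² = U₁ − U₂ = kQq(1/r₁ − 1/r₂).
U₁ − U₂ = (8.99×10⁹ N·m²/C²)(8.43×10⁻⁹ C)(-3.25×10⁻⁹ C)(1/0.550 − 1/0.385) = 1.92×10⁻⁷ J.
v = √(2·1.92×10⁻⁷/0.0213) = 4.25×10⁻³ m/s.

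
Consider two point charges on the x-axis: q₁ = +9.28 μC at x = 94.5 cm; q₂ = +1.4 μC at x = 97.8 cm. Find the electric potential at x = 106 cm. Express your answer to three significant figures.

The total potential is the scalar sum of each charge's contribution, V = Σ kqᵢ/rᵢ.
Distances from the field point to each charge: r₁ = 0.115 m, r₂ = 0.0820 m.
V = k[(9.28×10⁻⁶)/(0.115) + (1.40×10⁻⁶)/(0.0820)] = 8.79×10⁵ V.

8.79×10⁵ V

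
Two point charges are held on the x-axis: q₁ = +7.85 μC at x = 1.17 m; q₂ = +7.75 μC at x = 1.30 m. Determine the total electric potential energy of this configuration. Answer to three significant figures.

The assembly work is the sum of pairwise potential energies, U = Σ_{i<j} kqᵢqⱼ/rᵢⱼ.
Pair separations: r₁₂ = 0.130 m.
U = (4.21) = 4.21 J.

4.21 J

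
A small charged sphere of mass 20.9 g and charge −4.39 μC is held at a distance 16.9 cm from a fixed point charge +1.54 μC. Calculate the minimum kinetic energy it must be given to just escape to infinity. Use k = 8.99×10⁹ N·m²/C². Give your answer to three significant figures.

0.360 J

To just escape, total mechanical energy must reach zero at infinity: ½mv²_min + U = 0, so ½mv²_min = −U = |kQq|/r.
|U| = |kQq|/r = (8.99×10⁹ N·m²/C²)(1.54×10⁻⁶)(4.39×10⁻⁶)/(0.169) = 0.360 J.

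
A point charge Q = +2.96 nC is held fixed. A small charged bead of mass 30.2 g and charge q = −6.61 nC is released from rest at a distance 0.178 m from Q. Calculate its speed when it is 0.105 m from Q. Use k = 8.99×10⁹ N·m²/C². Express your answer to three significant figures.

6.75×10⁻³ m/s

Only the electrostatic force acts, so mechanical energy is conserved: ½mv² = U₁ − U₂ = kQq(1/r₁ − 1/r₂).
U₁ − U₂ = (8.99×10⁹ N·m²/C²)(2.96×10⁻⁹ C)(-6.61×10⁻⁹ C)(1/0.178 − 1/0.105) = 6.87×10⁻⁷ J.
v = √(2·6.87×10⁻⁷/0.0302) = 6.75×10⁻³ m/s.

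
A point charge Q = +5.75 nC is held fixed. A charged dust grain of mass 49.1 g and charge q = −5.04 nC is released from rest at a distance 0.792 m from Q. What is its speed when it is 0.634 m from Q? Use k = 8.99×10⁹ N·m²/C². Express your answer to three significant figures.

1.83×10⁻³ m/s

Only the electrostatic force acts, so mechanical energy is conserved: ½mv² = U₁ − U₂ = kQq(1/r₁ − 1/r₂).
U₁ − U₂ = (8.99×10⁹ N·m²/C²)(5.75×10⁻⁹ C)(-5.04×10⁻⁹ C)(1/0.792 − 1/0.634) = 8.20×10⁻⁸ J.
v = √(2·8.20×10⁻⁸/0.0491) = 1.83×10⁻³ m/s.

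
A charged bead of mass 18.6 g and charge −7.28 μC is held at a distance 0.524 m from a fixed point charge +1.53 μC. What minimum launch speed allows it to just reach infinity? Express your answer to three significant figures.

To just escape, total mechanical energy must reach zero at infinity: ½mv²_min + U = 0, so ½mv²_min = −U = |kQq|/r.
|U| = |kQq|/r = (8.99×10⁹ N·m²/C²)(1.53×10⁻⁶)(7.28×10⁻⁶)/(0.524) = 0.191 J.
v_min = √(2|U|/m) = √(2·0.191/0.0186) = 4.53 m/s.

4.53 m/s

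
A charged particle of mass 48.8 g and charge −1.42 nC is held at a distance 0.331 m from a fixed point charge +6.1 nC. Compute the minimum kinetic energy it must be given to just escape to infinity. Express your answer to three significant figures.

2.35×10⁻⁷ J

To just escape, total mechanical energy must reach zero at infinity: ½mv²_min + U = 0, so ½mv²_min = −U = |kQq|/r.
|U| = |kQq|/r = (8.99×10⁹ N·m²/C²)(6.10×10⁻⁹)(1.42×10⁻⁹)/(0.331) = 2.35×10⁻⁷ J.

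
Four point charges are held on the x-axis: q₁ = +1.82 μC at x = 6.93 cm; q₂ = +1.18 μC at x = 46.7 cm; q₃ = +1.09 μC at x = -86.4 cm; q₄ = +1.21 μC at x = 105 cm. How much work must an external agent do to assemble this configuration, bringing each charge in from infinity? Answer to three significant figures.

The work to assemble the configuration equals its total potential energy, U = Σ kqᵢqⱼ/rᵢⱼ over all pairs.
Pair separations: r₁₂ = 0.398 m, r₁₃ = 0.933 m, r₁₄ = 0.981 m, r₂₃ = 1.33 m, r₂₄ = 0.583 m, r₃₄ = 1.91 m.
Summing all 6 pair terms gives U = 0.125 J.

0.125 J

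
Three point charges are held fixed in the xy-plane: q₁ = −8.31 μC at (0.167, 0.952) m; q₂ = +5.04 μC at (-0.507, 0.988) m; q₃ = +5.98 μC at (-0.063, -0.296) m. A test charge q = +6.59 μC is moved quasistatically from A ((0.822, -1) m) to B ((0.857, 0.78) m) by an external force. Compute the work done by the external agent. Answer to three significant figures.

For quasistatic motion the external work equals the change in potential energy: W_ext = qΔV = q(V_B − V_A).
At A: distances to the source charges are 2.06 m, 2.39 m, 1.13 m; V_A = Σ kqᵢ/rᵢ = 3.02×10⁴ V.
At B: distances to the source charges are 0.711 m, 1.38 m, 1.42 m; V_B = Σ kqᵢ/rᵢ = -3.42×10⁴ V.
ΔV = V_B − V_A = -6.44×10⁴ V.
W_ext = qΔV = (6.59×10⁻⁶ C)(-6.44×10⁴ V) = -0.425 J.

-0.425 J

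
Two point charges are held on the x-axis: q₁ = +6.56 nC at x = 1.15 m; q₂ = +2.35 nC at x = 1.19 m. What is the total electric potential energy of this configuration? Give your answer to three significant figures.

3.46×10⁻⁶ J

The assembly work is the sum of pairwise potential energies, U = Σ_{i<j} kqᵢqⱼ/rᵢⱼ.
Pair separations: r₁₂ = 0.0400 m.
U = (3.46×10⁻⁶) = 3.46×10⁻⁶ J.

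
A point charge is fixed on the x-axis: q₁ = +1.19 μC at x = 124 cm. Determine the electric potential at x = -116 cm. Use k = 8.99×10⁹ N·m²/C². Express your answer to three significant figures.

The total potential is the scalar sum of each charge's contribution, V = Σ kqᵢ/rᵢ.
V = k[(1.19×10⁻⁶)/(2.40)] = 4460 V.

4460 V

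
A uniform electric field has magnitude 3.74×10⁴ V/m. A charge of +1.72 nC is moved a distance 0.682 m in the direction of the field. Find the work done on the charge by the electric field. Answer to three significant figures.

The potential change for a displacement 0.682 m in the direction of the field is ΔV = −Ed = -2.55×10⁴ V.
W_field = −qΔV = 4.39×10⁻⁵ J.

4.39×10⁻⁵ J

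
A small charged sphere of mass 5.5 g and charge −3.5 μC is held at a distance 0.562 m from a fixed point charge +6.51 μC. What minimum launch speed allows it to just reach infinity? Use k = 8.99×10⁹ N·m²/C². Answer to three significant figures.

11.5 m/s

To just escape, total mechanical energy must reach zero at infinity: ½mv²_min + U = 0, so ½mv²_min = −U = |kQq|/r.
|U| = |kQq|/r = (8.99×10⁹ N·m²/C²)(6.51×10⁻⁶)(3.50×10⁻⁶)/(0.562) = 0.364 J.
v_min = √(2|U|/m) = √(2·0.364/5.50×10⁻³) = 11.5 m/s.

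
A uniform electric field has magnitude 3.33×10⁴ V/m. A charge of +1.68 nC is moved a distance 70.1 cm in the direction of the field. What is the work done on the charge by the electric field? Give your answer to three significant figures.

The potential change for a displacement 70.1 cm in the direction of the field is ΔV = −Ed = -2.33×10⁴ V.
W_field = −qΔV = 3.92×10⁻⁵ J.

3.92×10⁻⁵ J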